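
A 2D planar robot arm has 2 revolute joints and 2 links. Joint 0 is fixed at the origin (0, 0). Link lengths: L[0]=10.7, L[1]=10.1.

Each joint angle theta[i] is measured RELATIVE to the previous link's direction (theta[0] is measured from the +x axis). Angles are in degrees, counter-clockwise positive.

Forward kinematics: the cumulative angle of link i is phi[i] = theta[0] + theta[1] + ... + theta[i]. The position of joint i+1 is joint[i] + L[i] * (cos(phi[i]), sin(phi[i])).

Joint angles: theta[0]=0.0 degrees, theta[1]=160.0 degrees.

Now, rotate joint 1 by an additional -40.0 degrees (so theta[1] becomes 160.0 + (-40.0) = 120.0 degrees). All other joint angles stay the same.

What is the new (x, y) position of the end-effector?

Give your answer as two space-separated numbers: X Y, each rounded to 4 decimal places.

joint[0] = (0.0000, 0.0000)  (base)
link 0: phi[0] = 0 = 0 deg
  cos(0 deg) = 1.0000, sin(0 deg) = 0.0000
  joint[1] = (0.0000, 0.0000) + 10.7 * (1.0000, 0.0000) = (0.0000 + 10.7000, 0.0000 + 0.0000) = (10.7000, 0.0000)
link 1: phi[1] = 0 + 120 = 120 deg
  cos(120 deg) = -0.5000, sin(120 deg) = 0.8660
  joint[2] = (10.7000, 0.0000) + 10.1 * (-0.5000, 0.8660) = (10.7000 + -5.0500, 0.0000 + 8.7469) = (5.6500, 8.7469)
End effector: (5.6500, 8.7469)

Answer: 5.6500 8.7469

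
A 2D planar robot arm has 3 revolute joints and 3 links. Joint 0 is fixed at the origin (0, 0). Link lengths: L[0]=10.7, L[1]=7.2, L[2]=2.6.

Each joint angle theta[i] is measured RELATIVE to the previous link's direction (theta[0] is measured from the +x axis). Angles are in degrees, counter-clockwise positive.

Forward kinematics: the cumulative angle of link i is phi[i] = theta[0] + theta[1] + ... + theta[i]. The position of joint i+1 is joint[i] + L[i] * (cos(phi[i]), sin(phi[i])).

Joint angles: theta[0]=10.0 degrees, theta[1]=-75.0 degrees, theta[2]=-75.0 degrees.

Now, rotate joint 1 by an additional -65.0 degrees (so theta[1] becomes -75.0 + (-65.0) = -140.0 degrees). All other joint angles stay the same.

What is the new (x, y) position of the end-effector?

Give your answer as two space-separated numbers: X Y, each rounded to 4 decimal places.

joint[0] = (0.0000, 0.0000)  (base)
link 0: phi[0] = 10 = 10 deg
  cos(10 deg) = 0.9848, sin(10 deg) = 0.1736
  joint[1] = (0.0000, 0.0000) + 10.7 * (0.9848, 0.1736) = (0.0000 + 10.5374, 0.0000 + 1.8580) = (10.5374, 1.8580)
link 1: phi[1] = 10 + -140 = -130 deg
  cos(-130 deg) = -0.6428, sin(-130 deg) = -0.7660
  joint[2] = (10.5374, 1.8580) + 7.2 * (-0.6428, -0.7660) = (10.5374 + -4.6281, 1.8580 + -5.5155) = (5.9094, -3.6575)
link 2: phi[2] = 10 + -140 + -75 = -205 deg
  cos(-205 deg) = -0.9063, sin(-205 deg) = 0.4226
  joint[3] = (5.9094, -3.6575) + 2.6 * (-0.9063, 0.4226) = (5.9094 + -2.3564, -3.6575 + 1.0988) = (3.5530, -2.5587)
End effector: (3.5530, -2.5587)

Answer: 3.5530 -2.5587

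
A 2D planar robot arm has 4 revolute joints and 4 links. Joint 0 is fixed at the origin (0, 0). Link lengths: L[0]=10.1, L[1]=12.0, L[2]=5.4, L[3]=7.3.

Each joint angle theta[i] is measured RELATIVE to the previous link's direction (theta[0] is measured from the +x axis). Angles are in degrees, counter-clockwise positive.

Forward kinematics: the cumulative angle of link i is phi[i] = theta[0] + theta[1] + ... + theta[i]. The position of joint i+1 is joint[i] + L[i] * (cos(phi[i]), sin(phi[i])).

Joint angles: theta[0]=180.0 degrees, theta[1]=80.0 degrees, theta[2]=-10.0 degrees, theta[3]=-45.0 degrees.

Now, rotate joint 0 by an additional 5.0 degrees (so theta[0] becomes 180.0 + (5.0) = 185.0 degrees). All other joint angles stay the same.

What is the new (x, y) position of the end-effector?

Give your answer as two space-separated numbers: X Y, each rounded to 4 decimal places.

Answer: -18.8270 -21.7006

Derivation:
joint[0] = (0.0000, 0.0000)  (base)
link 0: phi[0] = 185 = 185 deg
  cos(185 deg) = -0.9962, sin(185 deg) = -0.0872
  joint[1] = (0.0000, 0.0000) + 10.1 * (-0.9962, -0.0872) = (0.0000 + -10.0616, 0.0000 + -0.8803) = (-10.0616, -0.8803)
link 1: phi[1] = 185 + 80 = 265 deg
  cos(265 deg) = -0.0872, sin(265 deg) = -0.9962
  joint[2] = (-10.0616, -0.8803) + 12 * (-0.0872, -0.9962) = (-10.0616 + -1.0459, -0.8803 + -11.9543) = (-11.1074, -12.8346)
link 2: phi[2] = 185 + 80 + -10 = 255 deg
  cos(255 deg) = -0.2588, sin(255 deg) = -0.9659
  joint[3] = (-11.1074, -12.8346) + 5.4 * (-0.2588, -0.9659) = (-11.1074 + -1.3976, -12.8346 + -5.2160) = (-12.5051, -18.0506)
link 3: phi[3] = 185 + 80 + -10 + -45 = 210 deg
  cos(210 deg) = -0.8660, sin(210 deg) = -0.5000
  joint[4] = (-12.5051, -18.0506) + 7.3 * (-0.8660, -0.5000) = (-12.5051 + -6.3220, -18.0506 + -3.6500) = (-18.8270, -21.7006)
End effector: (-18.8270, -21.7006)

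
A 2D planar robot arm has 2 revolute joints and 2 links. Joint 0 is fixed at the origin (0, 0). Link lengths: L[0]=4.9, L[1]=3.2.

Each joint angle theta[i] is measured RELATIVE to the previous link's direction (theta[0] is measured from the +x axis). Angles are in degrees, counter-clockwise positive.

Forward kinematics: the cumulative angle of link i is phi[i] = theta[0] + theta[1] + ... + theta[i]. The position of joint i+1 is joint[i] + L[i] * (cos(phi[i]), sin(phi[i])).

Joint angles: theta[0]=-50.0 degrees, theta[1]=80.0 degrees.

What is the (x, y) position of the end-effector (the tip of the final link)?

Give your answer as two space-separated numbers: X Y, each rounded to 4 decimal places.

joint[0] = (0.0000, 0.0000)  (base)
link 0: phi[0] = -50 = -50 deg
  cos(-50 deg) = 0.6428, sin(-50 deg) = -0.7660
  joint[1] = (0.0000, 0.0000) + 4.9 * (0.6428, -0.7660) = (0.0000 + 3.1497, 0.0000 + -3.7536) = (3.1497, -3.7536)
link 1: phi[1] = -50 + 80 = 30 deg
  cos(30 deg) = 0.8660, sin(30 deg) = 0.5000
  joint[2] = (3.1497, -3.7536) + 3.2 * (0.8660, 0.5000) = (3.1497 + 2.7713, -3.7536 + 1.6000) = (5.9209, -2.1536)
End effector: (5.9209, -2.1536)

Answer: 5.9209 -2.1536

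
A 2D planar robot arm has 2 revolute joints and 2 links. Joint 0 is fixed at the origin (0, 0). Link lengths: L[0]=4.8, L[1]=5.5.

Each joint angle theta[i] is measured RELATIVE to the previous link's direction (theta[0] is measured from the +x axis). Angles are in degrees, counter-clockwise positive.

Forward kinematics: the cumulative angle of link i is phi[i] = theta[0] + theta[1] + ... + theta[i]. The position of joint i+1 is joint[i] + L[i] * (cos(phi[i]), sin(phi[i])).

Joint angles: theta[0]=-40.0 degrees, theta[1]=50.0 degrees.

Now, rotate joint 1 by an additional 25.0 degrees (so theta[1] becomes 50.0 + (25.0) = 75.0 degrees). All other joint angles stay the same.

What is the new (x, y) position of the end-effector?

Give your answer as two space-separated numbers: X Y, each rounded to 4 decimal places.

joint[0] = (0.0000, 0.0000)  (base)
link 0: phi[0] = -40 = -40 deg
  cos(-40 deg) = 0.7660, sin(-40 deg) = -0.6428
  joint[1] = (0.0000, 0.0000) + 4.8 * (0.7660, -0.6428) = (0.0000 + 3.6770, 0.0000 + -3.0854) = (3.6770, -3.0854)
link 1: phi[1] = -40 + 75 = 35 deg
  cos(35 deg) = 0.8192, sin(35 deg) = 0.5736
  joint[2] = (3.6770, -3.0854) + 5.5 * (0.8192, 0.5736) = (3.6770 + 4.5053, -3.0854 + 3.1547) = (8.1823, 0.0693)
End effector: (8.1823, 0.0693)

Answer: 8.1823 0.0693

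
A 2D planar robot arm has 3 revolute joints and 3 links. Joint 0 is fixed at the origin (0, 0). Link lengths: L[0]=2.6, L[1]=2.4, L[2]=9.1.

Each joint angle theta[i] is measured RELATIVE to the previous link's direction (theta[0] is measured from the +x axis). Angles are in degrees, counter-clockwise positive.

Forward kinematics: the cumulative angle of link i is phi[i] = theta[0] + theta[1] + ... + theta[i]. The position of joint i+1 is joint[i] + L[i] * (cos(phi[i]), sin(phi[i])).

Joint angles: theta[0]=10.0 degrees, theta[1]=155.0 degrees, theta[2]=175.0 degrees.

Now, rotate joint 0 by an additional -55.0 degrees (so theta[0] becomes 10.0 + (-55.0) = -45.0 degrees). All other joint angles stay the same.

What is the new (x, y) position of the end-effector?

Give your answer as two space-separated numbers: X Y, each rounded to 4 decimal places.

Answer: 3.3729 -8.3731

Derivation:
joint[0] = (0.0000, 0.0000)  (base)
link 0: phi[0] = -45 = -45 deg
  cos(-45 deg) = 0.7071, sin(-45 deg) = -0.7071
  joint[1] = (0.0000, 0.0000) + 2.6 * (0.7071, -0.7071) = (0.0000 + 1.8385, 0.0000 + -1.8385) = (1.8385, -1.8385)
link 1: phi[1] = -45 + 155 = 110 deg
  cos(110 deg) = -0.3420, sin(110 deg) = 0.9397
  joint[2] = (1.8385, -1.8385) + 2.4 * (-0.3420, 0.9397) = (1.8385 + -0.8208, -1.8385 + 2.2553) = (1.0176, 0.4168)
link 2: phi[2] = -45 + 155 + 175 = 285 deg
  cos(285 deg) = 0.2588, sin(285 deg) = -0.9659
  joint[3] = (1.0176, 0.4168) + 9.1 * (0.2588, -0.9659) = (1.0176 + 2.3553, 0.4168 + -8.7899) = (3.3729, -8.3731)
End effector: (3.3729, -8.3731)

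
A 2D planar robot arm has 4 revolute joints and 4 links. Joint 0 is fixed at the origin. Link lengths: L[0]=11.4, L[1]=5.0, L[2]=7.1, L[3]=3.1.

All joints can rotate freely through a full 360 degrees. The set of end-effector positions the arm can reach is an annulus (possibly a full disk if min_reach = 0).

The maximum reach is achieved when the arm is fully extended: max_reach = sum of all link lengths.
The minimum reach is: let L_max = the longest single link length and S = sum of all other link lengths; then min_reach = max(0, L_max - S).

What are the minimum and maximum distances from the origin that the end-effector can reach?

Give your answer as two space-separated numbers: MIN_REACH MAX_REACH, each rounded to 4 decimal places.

Link lengths: [11.4, 5.0, 7.1, 3.1]
max_reach = 11.4 + 5 + 7.1 + 3.1 = 26.6
L_max = max([11.4, 5.0, 7.1, 3.1]) = 11.4
S (sum of others) = 26.6 - 11.4 = 15.2
min_reach = max(0, 11.4 - 15.2) = max(0, -3.8) = 0

Answer: 0.0000 26.6000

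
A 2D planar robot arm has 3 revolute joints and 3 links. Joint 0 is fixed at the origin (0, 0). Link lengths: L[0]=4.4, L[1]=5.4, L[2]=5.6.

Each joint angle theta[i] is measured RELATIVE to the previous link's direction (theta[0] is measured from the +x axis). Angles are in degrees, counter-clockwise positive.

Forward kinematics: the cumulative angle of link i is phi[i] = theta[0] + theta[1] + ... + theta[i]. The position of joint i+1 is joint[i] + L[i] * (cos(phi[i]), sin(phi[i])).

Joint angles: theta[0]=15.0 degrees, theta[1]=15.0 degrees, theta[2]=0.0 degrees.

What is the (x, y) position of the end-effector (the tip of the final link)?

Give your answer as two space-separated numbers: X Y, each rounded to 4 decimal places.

Answer: 13.7764 6.6388

Derivation:
joint[0] = (0.0000, 0.0000)  (base)
link 0: phi[0] = 15 = 15 deg
  cos(15 deg) = 0.9659, sin(15 deg) = 0.2588
  joint[1] = (0.0000, 0.0000) + 4.4 * (0.9659, 0.2588) = (0.0000 + 4.2501, 0.0000 + 1.1388) = (4.2501, 1.1388)
link 1: phi[1] = 15 + 15 = 30 deg
  cos(30 deg) = 0.8660, sin(30 deg) = 0.5000
  joint[2] = (4.2501, 1.1388) + 5.4 * (0.8660, 0.5000) = (4.2501 + 4.6765, 1.1388 + 2.7000) = (8.9266, 3.8388)
link 2: phi[2] = 15 + 15 + 0 = 30 deg
  cos(30 deg) = 0.8660, sin(30 deg) = 0.5000
  joint[3] = (8.9266, 3.8388) + 5.6 * (0.8660, 0.5000) = (8.9266 + 4.8497, 3.8388 + 2.8000) = (13.7764, 6.6388)
End effector: (13.7764, 6.6388)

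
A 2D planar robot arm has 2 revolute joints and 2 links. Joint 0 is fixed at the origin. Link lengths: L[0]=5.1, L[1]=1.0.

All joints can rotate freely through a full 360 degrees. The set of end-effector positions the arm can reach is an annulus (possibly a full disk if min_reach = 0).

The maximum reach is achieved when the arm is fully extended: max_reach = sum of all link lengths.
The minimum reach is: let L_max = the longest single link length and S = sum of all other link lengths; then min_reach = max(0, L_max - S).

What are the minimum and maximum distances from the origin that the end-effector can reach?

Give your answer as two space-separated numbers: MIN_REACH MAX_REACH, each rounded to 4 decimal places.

Link lengths: [5.1, 1.0]
max_reach = 5.1 + 1 = 6.1
L_max = max([5.1, 1.0]) = 5.1
S (sum of others) = 6.1 - 5.1 = 1
min_reach = max(0, 5.1 - 1) = max(0, 4.1) = 4.1

Answer: 4.1000 6.1000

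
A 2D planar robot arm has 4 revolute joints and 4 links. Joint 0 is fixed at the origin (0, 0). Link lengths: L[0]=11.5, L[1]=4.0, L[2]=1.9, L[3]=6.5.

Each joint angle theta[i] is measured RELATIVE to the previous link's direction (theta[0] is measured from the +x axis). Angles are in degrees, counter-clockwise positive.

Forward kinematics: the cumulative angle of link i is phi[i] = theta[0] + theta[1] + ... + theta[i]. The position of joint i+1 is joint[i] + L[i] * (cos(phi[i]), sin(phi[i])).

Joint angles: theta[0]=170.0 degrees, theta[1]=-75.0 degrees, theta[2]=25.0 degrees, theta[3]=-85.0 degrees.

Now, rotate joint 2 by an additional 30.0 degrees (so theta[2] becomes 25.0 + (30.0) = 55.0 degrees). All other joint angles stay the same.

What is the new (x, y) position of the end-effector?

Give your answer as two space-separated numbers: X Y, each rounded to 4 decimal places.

Answer: -10.5723 12.8227

Derivation:
joint[0] = (0.0000, 0.0000)  (base)
link 0: phi[0] = 170 = 170 deg
  cos(170 deg) = -0.9848, sin(170 deg) = 0.1736
  joint[1] = (0.0000, 0.0000) + 11.5 * (-0.9848, 0.1736) = (0.0000 + -11.3253, 0.0000 + 1.9970) = (-11.3253, 1.9970)
link 1: phi[1] = 170 + -75 = 95 deg
  cos(95 deg) = -0.0872, sin(95 deg) = 0.9962
  joint[2] = (-11.3253, 1.9970) + 4 * (-0.0872, 0.9962) = (-11.3253 + -0.3486, 1.9970 + 3.9848) = (-11.6739, 5.9817)
link 2: phi[2] = 170 + -75 + 55 = 150 deg
  cos(150 deg) = -0.8660, sin(150 deg) = 0.5000
  joint[3] = (-11.6739, 5.9817) + 1.9 * (-0.8660, 0.5000) = (-11.6739 + -1.6454, 5.9817 + 0.9500) = (-13.3194, 6.9317)
link 3: phi[3] = 170 + -75 + 55 + -85 = 65 deg
  cos(65 deg) = 0.4226, sin(65 deg) = 0.9063
  joint[4] = (-13.3194, 6.9317) + 6.5 * (0.4226, 0.9063) = (-13.3194 + 2.7470, 6.9317 + 5.8910) = (-10.5723, 12.8227)
End effector: (-10.5723, 12.8227)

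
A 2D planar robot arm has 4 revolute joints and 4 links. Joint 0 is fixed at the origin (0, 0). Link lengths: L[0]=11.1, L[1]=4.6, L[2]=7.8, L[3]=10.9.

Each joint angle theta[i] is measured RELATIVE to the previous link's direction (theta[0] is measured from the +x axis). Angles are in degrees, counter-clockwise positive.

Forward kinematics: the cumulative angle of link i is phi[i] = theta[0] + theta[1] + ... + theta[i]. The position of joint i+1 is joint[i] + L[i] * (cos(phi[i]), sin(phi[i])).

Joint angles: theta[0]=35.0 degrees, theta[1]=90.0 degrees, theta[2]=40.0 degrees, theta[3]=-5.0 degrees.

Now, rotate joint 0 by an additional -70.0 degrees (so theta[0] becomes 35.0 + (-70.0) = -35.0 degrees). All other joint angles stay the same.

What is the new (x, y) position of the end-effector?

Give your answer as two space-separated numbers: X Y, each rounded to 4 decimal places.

Answer: 11.0512 16.0717

Derivation:
joint[0] = (0.0000, 0.0000)  (base)
link 0: phi[0] = -35 = -35 deg
  cos(-35 deg) = 0.8192, sin(-35 deg) = -0.5736
  joint[1] = (0.0000, 0.0000) + 11.1 * (0.8192, -0.5736) = (0.0000 + 9.0926, 0.0000 + -6.3667) = (9.0926, -6.3667)
link 1: phi[1] = -35 + 90 = 55 deg
  cos(55 deg) = 0.5736, sin(55 deg) = 0.8192
  joint[2] = (9.0926, -6.3667) + 4.6 * (0.5736, 0.8192) = (9.0926 + 2.6385, -6.3667 + 3.7681) = (11.7310, -2.5986)
link 2: phi[2] = -35 + 90 + 40 = 95 deg
  cos(95 deg) = -0.0872, sin(95 deg) = 0.9962
  joint[3] = (11.7310, -2.5986) + 7.8 * (-0.0872, 0.9962) = (11.7310 + -0.6798, -2.5986 + 7.7703) = (11.0512, 5.1717)
link 3: phi[3] = -35 + 90 + 40 + -5 = 90 deg
  cos(90 deg) = 0.0000, sin(90 deg) = 1.0000
  joint[4] = (11.0512, 5.1717) + 10.9 * (0.0000, 1.0000) = (11.0512 + 0.0000, 5.1717 + 10.9000) = (11.0512, 16.0717)
End effector: (11.0512, 16.0717)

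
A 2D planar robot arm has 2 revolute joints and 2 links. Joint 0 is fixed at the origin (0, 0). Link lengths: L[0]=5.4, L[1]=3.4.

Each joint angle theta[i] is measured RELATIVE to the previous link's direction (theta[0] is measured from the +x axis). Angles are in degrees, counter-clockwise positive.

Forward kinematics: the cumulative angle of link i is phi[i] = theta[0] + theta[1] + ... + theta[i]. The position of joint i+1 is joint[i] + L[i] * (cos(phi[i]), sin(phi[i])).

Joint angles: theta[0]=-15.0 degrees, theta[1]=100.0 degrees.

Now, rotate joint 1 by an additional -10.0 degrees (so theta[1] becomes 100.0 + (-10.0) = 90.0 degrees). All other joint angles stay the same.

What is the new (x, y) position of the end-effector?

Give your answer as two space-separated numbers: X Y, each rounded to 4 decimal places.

Answer: 6.0960 1.8865

Derivation:
joint[0] = (0.0000, 0.0000)  (base)
link 0: phi[0] = -15 = -15 deg
  cos(-15 deg) = 0.9659, sin(-15 deg) = -0.2588
  joint[1] = (0.0000, 0.0000) + 5.4 * (0.9659, -0.2588) = (0.0000 + 5.2160, 0.0000 + -1.3976) = (5.2160, -1.3976)
link 1: phi[1] = -15 + 90 = 75 deg
  cos(75 deg) = 0.2588, sin(75 deg) = 0.9659
  joint[2] = (5.2160, -1.3976) + 3.4 * (0.2588, 0.9659) = (5.2160 + 0.8800, -1.3976 + 3.2841) = (6.0960, 1.8865)
End effector: (6.0960, 1.8865)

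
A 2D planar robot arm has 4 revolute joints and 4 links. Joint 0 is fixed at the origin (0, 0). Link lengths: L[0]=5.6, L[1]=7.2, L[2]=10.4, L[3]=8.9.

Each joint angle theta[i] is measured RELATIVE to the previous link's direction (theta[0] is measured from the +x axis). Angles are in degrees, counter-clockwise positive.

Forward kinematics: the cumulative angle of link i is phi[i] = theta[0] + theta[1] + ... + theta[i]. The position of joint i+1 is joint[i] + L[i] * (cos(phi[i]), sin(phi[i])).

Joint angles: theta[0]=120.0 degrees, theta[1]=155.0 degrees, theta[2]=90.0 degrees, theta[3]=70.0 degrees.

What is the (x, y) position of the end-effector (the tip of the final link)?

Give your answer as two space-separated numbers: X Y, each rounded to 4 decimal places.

Answer: 10.4914 7.1803

Derivation:
joint[0] = (0.0000, 0.0000)  (base)
link 0: phi[0] = 120 = 120 deg
  cos(120 deg) = -0.5000, sin(120 deg) = 0.8660
  joint[1] = (0.0000, 0.0000) + 5.6 * (-0.5000, 0.8660) = (0.0000 + -2.8000, 0.0000 + 4.8497) = (-2.8000, 4.8497)
link 1: phi[1] = 120 + 155 = 275 deg
  cos(275 deg) = 0.0872, sin(275 deg) = -0.9962
  joint[2] = (-2.8000, 4.8497) + 7.2 * (0.0872, -0.9962) = (-2.8000 + 0.6275, 4.8497 + -7.1726) = (-2.1725, -2.3229)
link 2: phi[2] = 120 + 155 + 90 = 365 deg
  cos(365 deg) = 0.9962, sin(365 deg) = 0.0872
  joint[3] = (-2.1725, -2.3229) + 10.4 * (0.9962, 0.0872) = (-2.1725 + 10.3604, -2.3229 + 0.9064) = (8.1879, -1.4164)
link 3: phi[3] = 120 + 155 + 90 + 70 = 435 deg
  cos(435 deg) = 0.2588, sin(435 deg) = 0.9659
  joint[4] = (8.1879, -1.4164) + 8.9 * (0.2588, 0.9659) = (8.1879 + 2.3035, -1.4164 + 8.5967) = (10.4914, 7.1803)
End effector: (10.4914, 7.1803)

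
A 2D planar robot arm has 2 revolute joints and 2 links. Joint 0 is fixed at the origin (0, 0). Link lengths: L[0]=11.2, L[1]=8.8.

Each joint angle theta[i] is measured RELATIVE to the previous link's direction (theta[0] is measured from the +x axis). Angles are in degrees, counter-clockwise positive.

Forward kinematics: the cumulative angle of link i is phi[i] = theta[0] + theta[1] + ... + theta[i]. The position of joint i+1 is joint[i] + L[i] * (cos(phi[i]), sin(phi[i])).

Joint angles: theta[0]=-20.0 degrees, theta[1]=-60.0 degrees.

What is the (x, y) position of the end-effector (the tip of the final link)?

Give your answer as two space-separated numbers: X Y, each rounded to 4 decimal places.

Answer: 12.0527 -12.4969

Derivation:
joint[0] = (0.0000, 0.0000)  (base)
link 0: phi[0] = -20 = -20 deg
  cos(-20 deg) = 0.9397, sin(-20 deg) = -0.3420
  joint[1] = (0.0000, 0.0000) + 11.2 * (0.9397, -0.3420) = (0.0000 + 10.5246, 0.0000 + -3.8306) = (10.5246, -3.8306)
link 1: phi[1] = -20 + -60 = -80 deg
  cos(-80 deg) = 0.1736, sin(-80 deg) = -0.9848
  joint[2] = (10.5246, -3.8306) + 8.8 * (0.1736, -0.9848) = (10.5246 + 1.5281, -3.8306 + -8.6663) = (12.0527, -12.4969)
End effector: (12.0527, -12.4969)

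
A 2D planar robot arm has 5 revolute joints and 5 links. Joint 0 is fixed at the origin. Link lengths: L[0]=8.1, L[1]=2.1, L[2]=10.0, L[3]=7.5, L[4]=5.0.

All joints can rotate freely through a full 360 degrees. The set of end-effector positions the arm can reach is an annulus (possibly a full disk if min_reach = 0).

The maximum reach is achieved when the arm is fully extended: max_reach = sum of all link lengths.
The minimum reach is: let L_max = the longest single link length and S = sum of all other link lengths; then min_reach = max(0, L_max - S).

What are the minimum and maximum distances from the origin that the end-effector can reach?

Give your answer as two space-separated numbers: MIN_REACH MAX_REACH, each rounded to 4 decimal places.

Link lengths: [8.1, 2.1, 10.0, 7.5, 5.0]
max_reach = 8.1 + 2.1 + 10 + 7.5 + 5 = 32.7
L_max = max([8.1, 2.1, 10.0, 7.5, 5.0]) = 10
S (sum of others) = 32.7 - 10 = 22.7
min_reach = max(0, 10 - 22.7) = max(0, -12.7) = 0

Answer: 0.0000 32.7000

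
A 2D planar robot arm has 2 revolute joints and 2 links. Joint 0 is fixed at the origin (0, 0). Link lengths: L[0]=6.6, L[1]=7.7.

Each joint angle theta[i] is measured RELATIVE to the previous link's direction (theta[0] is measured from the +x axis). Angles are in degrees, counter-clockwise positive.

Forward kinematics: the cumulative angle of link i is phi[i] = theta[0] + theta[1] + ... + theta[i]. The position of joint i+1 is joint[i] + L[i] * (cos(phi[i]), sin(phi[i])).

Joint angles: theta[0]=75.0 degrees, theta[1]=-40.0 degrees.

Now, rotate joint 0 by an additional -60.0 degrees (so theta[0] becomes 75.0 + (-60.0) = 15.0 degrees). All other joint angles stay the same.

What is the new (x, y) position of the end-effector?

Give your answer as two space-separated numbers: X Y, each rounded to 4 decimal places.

Answer: 13.3537 -1.5460

Derivation:
joint[0] = (0.0000, 0.0000)  (base)
link 0: phi[0] = 15 = 15 deg
  cos(15 deg) = 0.9659, sin(15 deg) = 0.2588
  joint[1] = (0.0000, 0.0000) + 6.6 * (0.9659, 0.2588) = (0.0000 + 6.3751, 0.0000 + 1.7082) = (6.3751, 1.7082)
link 1: phi[1] = 15 + -40 = -25 deg
  cos(-25 deg) = 0.9063, sin(-25 deg) = -0.4226
  joint[2] = (6.3751, 1.7082) + 7.7 * (0.9063, -0.4226) = (6.3751 + 6.9786, 1.7082 + -3.2542) = (13.3537, -1.5460)
End effector: (13.3537, -1.5460)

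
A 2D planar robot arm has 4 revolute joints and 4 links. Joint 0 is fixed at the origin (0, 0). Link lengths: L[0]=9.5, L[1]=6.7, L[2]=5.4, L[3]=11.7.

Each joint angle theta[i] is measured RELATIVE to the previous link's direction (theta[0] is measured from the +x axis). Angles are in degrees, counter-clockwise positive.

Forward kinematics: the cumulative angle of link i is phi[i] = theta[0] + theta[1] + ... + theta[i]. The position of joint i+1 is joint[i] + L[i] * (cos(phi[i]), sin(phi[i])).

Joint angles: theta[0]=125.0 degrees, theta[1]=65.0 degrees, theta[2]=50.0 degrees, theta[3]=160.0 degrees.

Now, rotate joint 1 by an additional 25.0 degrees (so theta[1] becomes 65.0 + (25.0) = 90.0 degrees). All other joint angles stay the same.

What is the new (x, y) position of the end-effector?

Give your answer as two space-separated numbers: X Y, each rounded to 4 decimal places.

joint[0] = (0.0000, 0.0000)  (base)
link 0: phi[0] = 125 = 125 deg
  cos(125 deg) = -0.5736, sin(125 deg) = 0.8192
  joint[1] = (0.0000, 0.0000) + 9.5 * (-0.5736, 0.8192) = (0.0000 + -5.4490, 0.0000 + 7.7819) = (-5.4490, 7.7819)
link 1: phi[1] = 125 + 90 = 215 deg
  cos(215 deg) = -0.8192, sin(215 deg) = -0.5736
  joint[2] = (-5.4490, 7.7819) + 6.7 * (-0.8192, -0.5736) = (-5.4490 + -5.4883, 7.7819 + -3.8430) = (-10.9373, 3.9390)
link 2: phi[2] = 125 + 90 + 50 = 265 deg
  cos(265 deg) = -0.0872, sin(265 deg) = -0.9962
  joint[3] = (-10.9373, 3.9390) + 5.4 * (-0.0872, -0.9962) = (-10.9373 + -0.4706, 3.9390 + -5.3795) = (-11.4079, -1.4405)
link 3: phi[3] = 125 + 90 + 50 + 160 = 425 deg
  cos(425 deg) = 0.4226, sin(425 deg) = 0.9063
  joint[4] = (-11.4079, -1.4405) + 11.7 * (0.4226, 0.9063) = (-11.4079 + 4.9446, -1.4405 + 10.6038) = (-6.4633, 9.1633)
End effector: (-6.4633, 9.1633)

Answer: -6.4633 9.1633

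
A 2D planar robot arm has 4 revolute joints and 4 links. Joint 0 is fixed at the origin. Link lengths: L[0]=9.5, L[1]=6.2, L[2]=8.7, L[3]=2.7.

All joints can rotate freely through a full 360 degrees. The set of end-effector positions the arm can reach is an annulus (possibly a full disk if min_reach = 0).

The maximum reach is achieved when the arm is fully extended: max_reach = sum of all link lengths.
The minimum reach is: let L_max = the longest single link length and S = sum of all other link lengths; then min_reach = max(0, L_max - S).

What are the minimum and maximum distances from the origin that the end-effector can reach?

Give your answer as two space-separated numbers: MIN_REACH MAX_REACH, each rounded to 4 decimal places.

Link lengths: [9.5, 6.2, 8.7, 2.7]
max_reach = 9.5 + 6.2 + 8.7 + 2.7 = 27.1
L_max = max([9.5, 6.2, 8.7, 2.7]) = 9.5
S (sum of others) = 27.1 - 9.5 = 17.6
min_reach = max(0, 9.5 - 17.6) = max(0, -8.1) = 0

Answer: 0.0000 27.1000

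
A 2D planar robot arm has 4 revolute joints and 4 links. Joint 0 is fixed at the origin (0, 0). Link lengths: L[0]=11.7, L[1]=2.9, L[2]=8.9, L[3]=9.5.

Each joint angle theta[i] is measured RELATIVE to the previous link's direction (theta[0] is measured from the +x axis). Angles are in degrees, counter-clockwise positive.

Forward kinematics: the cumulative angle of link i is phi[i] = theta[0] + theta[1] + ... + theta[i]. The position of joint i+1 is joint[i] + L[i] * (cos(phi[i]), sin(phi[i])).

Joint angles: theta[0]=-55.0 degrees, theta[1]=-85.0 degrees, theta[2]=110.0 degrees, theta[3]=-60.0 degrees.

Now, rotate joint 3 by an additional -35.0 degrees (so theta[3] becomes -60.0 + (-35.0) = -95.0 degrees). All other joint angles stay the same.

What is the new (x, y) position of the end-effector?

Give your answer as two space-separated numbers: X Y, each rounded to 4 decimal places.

Answer: 6.7480 -23.6801

Derivation:
joint[0] = (0.0000, 0.0000)  (base)
link 0: phi[0] = -55 = -55 deg
  cos(-55 deg) = 0.5736, sin(-55 deg) = -0.8192
  joint[1] = (0.0000, 0.0000) + 11.7 * (0.5736, -0.8192) = (0.0000 + 6.7108, 0.0000 + -9.5841) = (6.7108, -9.5841)
link 1: phi[1] = -55 + -85 = -140 deg
  cos(-140 deg) = -0.7660, sin(-140 deg) = -0.6428
  joint[2] = (6.7108, -9.5841) + 2.9 * (-0.7660, -0.6428) = (6.7108 + -2.2215, -9.5841 + -1.8641) = (4.4893, -11.4482)
link 2: phi[2] = -55 + -85 + 110 = -30 deg
  cos(-30 deg) = 0.8660, sin(-30 deg) = -0.5000
  joint[3] = (4.4893, -11.4482) + 8.9 * (0.8660, -0.5000) = (4.4893 + 7.7076, -11.4482 + -4.4500) = (12.1969, -15.8982)
link 3: phi[3] = -55 + -85 + 110 + -95 = -125 deg
  cos(-125 deg) = -0.5736, sin(-125 deg) = -0.8192
  joint[4] = (12.1969, -15.8982) + 9.5 * (-0.5736, -0.8192) = (12.1969 + -5.4490, -15.8982 + -7.7819) = (6.7480, -23.6801)
End effector: (6.7480, -23.6801)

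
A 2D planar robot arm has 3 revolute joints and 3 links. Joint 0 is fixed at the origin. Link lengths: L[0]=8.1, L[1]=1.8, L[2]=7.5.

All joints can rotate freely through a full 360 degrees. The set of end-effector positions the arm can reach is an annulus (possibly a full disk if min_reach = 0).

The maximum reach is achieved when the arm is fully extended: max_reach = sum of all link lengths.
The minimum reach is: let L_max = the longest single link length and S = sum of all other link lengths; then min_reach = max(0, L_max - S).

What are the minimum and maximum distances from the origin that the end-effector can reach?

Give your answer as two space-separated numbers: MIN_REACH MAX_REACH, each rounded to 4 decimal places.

Answer: 0.0000 17.4000

Derivation:
Link lengths: [8.1, 1.8, 7.5]
max_reach = 8.1 + 1.8 + 7.5 = 17.4
L_max = max([8.1, 1.8, 7.5]) = 8.1
S (sum of others) = 17.4 - 8.1 = 9.3
min_reach = max(0, 8.1 - 9.3) = max(0, -1.2) = 0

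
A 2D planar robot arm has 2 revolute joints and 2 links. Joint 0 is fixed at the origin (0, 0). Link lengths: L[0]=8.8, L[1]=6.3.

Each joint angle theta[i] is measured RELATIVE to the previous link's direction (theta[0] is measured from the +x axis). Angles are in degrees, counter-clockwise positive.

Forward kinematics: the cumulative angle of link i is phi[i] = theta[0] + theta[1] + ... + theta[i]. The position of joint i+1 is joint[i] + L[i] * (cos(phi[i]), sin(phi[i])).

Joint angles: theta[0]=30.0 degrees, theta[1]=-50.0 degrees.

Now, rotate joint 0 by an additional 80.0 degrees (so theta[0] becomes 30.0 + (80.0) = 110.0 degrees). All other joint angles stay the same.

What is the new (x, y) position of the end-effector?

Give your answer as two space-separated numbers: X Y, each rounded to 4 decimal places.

joint[0] = (0.0000, 0.0000)  (base)
link 0: phi[0] = 110 = 110 deg
  cos(110 deg) = -0.3420, sin(110 deg) = 0.9397
  joint[1] = (0.0000, 0.0000) + 8.8 * (-0.3420, 0.9397) = (0.0000 + -3.0098, 0.0000 + 8.2693) = (-3.0098, 8.2693)
link 1: phi[1] = 110 + -50 = 60 deg
  cos(60 deg) = 0.5000, sin(60 deg) = 0.8660
  joint[2] = (-3.0098, 8.2693) + 6.3 * (0.5000, 0.8660) = (-3.0098 + 3.1500, 8.2693 + 5.4560) = (0.1402, 13.7253)
End effector: (0.1402, 13.7253)

Answer: 0.1402 13.7253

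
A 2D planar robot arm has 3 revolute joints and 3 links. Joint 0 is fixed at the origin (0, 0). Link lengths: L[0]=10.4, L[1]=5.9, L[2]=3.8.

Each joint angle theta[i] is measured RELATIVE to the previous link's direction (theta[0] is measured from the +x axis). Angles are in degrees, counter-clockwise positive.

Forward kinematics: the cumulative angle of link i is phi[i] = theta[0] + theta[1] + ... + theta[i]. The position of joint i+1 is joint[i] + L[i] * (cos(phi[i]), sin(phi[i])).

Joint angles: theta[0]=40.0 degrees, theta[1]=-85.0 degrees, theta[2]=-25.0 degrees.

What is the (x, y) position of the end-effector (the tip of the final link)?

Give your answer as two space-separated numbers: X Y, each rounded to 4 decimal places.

Answer: 13.4385 -1.0578

Derivation:
joint[0] = (0.0000, 0.0000)  (base)
link 0: phi[0] = 40 = 40 deg
  cos(40 deg) = 0.7660, sin(40 deg) = 0.6428
  joint[1] = (0.0000, 0.0000) + 10.4 * (0.7660, 0.6428) = (0.0000 + 7.9669, 0.0000 + 6.6850) = (7.9669, 6.6850)
link 1: phi[1] = 40 + -85 = -45 deg
  cos(-45 deg) = 0.7071, sin(-45 deg) = -0.7071
  joint[2] = (7.9669, 6.6850) + 5.9 * (0.7071, -0.7071) = (7.9669 + 4.1719, 6.6850 + -4.1719) = (12.1388, 2.5131)
link 2: phi[2] = 40 + -85 + -25 = -70 deg
  cos(-70 deg) = 0.3420, sin(-70 deg) = -0.9397
  joint[3] = (12.1388, 2.5131) + 3.8 * (0.3420, -0.9397) = (12.1388 + 1.2997, 2.5131 + -3.5708) = (13.4385, -1.0578)
End effector: (13.4385, -1.0578)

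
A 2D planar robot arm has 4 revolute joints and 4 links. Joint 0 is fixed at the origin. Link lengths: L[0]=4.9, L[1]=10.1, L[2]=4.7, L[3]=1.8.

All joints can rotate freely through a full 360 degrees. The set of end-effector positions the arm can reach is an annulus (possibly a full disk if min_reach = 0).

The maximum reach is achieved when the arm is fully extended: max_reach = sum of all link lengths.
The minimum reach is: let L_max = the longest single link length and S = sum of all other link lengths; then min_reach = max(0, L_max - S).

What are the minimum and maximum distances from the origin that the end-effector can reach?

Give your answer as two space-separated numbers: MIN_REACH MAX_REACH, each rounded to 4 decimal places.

Link lengths: [4.9, 10.1, 4.7, 1.8]
max_reach = 4.9 + 10.1 + 4.7 + 1.8 = 21.5
L_max = max([4.9, 10.1, 4.7, 1.8]) = 10.1
S (sum of others) = 21.5 - 10.1 = 11.4
min_reach = max(0, 10.1 - 11.4) = max(0, -1.3) = 0

Answer: 0.0000 21.5000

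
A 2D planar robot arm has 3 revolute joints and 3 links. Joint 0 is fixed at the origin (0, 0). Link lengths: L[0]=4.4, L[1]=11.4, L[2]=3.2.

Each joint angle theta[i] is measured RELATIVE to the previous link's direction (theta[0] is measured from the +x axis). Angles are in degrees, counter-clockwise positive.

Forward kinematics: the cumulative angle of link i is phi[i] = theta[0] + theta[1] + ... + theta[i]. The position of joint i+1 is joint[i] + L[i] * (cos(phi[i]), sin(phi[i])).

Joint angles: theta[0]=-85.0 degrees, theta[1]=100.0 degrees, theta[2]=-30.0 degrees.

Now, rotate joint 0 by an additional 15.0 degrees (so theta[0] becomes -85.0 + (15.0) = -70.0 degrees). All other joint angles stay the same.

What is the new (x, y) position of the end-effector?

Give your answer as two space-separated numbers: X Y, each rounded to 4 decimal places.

joint[0] = (0.0000, 0.0000)  (base)
link 0: phi[0] = -70 = -70 deg
  cos(-70 deg) = 0.3420, sin(-70 deg) = -0.9397
  joint[1] = (0.0000, 0.0000) + 4.4 * (0.3420, -0.9397) = (0.0000 + 1.5049, 0.0000 + -4.1346) = (1.5049, -4.1346)
link 1: phi[1] = -70 + 100 = 30 deg
  cos(30 deg) = 0.8660, sin(30 deg) = 0.5000
  joint[2] = (1.5049, -4.1346) + 11.4 * (0.8660, 0.5000) = (1.5049 + 9.8727, -4.1346 + 5.7000) = (11.3776, 1.5654)
link 2: phi[2] = -70 + 100 + -30 = 0 deg
  cos(0 deg) = 1.0000, sin(0 deg) = 0.0000
  joint[3] = (11.3776, 1.5654) + 3.2 * (1.0000, 0.0000) = (11.3776 + 3.2000, 1.5654 + 0.0000) = (14.5776, 1.5654)
End effector: (14.5776, 1.5654)

Answer: 14.5776 1.5654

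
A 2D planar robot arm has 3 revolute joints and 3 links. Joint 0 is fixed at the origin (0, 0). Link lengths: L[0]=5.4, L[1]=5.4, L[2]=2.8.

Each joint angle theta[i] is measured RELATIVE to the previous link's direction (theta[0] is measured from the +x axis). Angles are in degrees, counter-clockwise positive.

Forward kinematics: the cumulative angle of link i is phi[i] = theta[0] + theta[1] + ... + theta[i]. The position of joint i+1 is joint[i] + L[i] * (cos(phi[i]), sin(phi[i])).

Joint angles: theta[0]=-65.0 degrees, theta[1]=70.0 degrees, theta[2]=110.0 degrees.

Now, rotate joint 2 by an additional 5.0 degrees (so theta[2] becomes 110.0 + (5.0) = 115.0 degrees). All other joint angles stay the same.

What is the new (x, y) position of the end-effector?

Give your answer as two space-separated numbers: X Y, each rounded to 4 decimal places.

Answer: 6.2616 -1.9985

Derivation:
joint[0] = (0.0000, 0.0000)  (base)
link 0: phi[0] = -65 = -65 deg
  cos(-65 deg) = 0.4226, sin(-65 deg) = -0.9063
  joint[1] = (0.0000, 0.0000) + 5.4 * (0.4226, -0.9063) = (0.0000 + 2.2821, 0.0000 + -4.8941) = (2.2821, -4.8941)
link 1: phi[1] = -65 + 70 = 5 deg
  cos(5 deg) = 0.9962, sin(5 deg) = 0.0872
  joint[2] = (2.2821, -4.8941) + 5.4 * (0.9962, 0.0872) = (2.2821 + 5.3795, -4.8941 + 0.4706) = (7.6616, -4.4234)
link 2: phi[2] = -65 + 70 + 115 = 120 deg
  cos(120 deg) = -0.5000, sin(120 deg) = 0.8660
  joint[3] = (7.6616, -4.4234) + 2.8 * (-0.5000, 0.8660) = (7.6616 + -1.4000, -4.4234 + 2.4249) = (6.2616, -1.9985)
End effector: (6.2616, -1.9985)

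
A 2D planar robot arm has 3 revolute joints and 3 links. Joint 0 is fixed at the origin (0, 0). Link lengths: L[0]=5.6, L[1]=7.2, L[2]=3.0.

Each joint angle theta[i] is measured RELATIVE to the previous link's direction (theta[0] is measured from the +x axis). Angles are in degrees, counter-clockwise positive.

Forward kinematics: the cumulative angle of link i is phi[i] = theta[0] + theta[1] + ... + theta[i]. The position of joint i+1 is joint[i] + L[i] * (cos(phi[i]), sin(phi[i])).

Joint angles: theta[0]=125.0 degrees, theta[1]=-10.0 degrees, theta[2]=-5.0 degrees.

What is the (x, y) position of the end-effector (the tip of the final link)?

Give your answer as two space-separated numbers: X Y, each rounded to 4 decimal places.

joint[0] = (0.0000, 0.0000)  (base)
link 0: phi[0] = 125 = 125 deg
  cos(125 deg) = -0.5736, sin(125 deg) = 0.8192
  joint[1] = (0.0000, 0.0000) + 5.6 * (-0.5736, 0.8192) = (0.0000 + -3.2120, 0.0000 + 4.5873) = (-3.2120, 4.5873)
link 1: phi[1] = 125 + -10 = 115 deg
  cos(115 deg) = -0.4226, sin(115 deg) = 0.9063
  joint[2] = (-3.2120, 4.5873) + 7.2 * (-0.4226, 0.9063) = (-3.2120 + -3.0429, 4.5873 + 6.5254) = (-6.2549, 11.1127)
link 2: phi[2] = 125 + -10 + -5 = 110 deg
  cos(110 deg) = -0.3420, sin(110 deg) = 0.9397
  joint[3] = (-6.2549, 11.1127) + 3 * (-0.3420, 0.9397) = (-6.2549 + -1.0261, 11.1127 + 2.8191) = (-7.2809, 13.9317)
End effector: (-7.2809, 13.9317)

Answer: -7.2809 13.9317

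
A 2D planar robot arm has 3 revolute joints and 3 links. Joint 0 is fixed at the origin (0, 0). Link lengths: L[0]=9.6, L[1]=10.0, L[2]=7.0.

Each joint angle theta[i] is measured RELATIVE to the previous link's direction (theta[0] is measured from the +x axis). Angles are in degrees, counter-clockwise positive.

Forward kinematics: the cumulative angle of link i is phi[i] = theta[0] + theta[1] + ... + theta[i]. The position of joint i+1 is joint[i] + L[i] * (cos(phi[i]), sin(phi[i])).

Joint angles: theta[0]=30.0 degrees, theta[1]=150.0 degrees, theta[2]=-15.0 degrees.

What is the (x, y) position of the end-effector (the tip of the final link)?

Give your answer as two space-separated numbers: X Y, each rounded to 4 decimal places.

joint[0] = (0.0000, 0.0000)  (base)
link 0: phi[0] = 30 = 30 deg
  cos(30 deg) = 0.8660, sin(30 deg) = 0.5000
  joint[1] = (0.0000, 0.0000) + 9.6 * (0.8660, 0.5000) = (0.0000 + 8.3138, 0.0000 + 4.8000) = (8.3138, 4.8000)
link 1: phi[1] = 30 + 150 = 180 deg
  cos(180 deg) = -1.0000, sin(180 deg) = 0.0000
  joint[2] = (8.3138, 4.8000) + 10 * (-1.0000, 0.0000) = (8.3138 + -10.0000, 4.8000 + 0.0000) = (-1.6862, 4.8000)
link 2: phi[2] = 30 + 150 + -15 = 165 deg
  cos(165 deg) = -0.9659, sin(165 deg) = 0.2588
  joint[3] = (-1.6862, 4.8000) + 7 * (-0.9659, 0.2588) = (-1.6862 + -6.7615, 4.8000 + 1.8117) = (-8.4476, 6.6117)
End effector: (-8.4476, 6.6117)

Answer: -8.4476 6.6117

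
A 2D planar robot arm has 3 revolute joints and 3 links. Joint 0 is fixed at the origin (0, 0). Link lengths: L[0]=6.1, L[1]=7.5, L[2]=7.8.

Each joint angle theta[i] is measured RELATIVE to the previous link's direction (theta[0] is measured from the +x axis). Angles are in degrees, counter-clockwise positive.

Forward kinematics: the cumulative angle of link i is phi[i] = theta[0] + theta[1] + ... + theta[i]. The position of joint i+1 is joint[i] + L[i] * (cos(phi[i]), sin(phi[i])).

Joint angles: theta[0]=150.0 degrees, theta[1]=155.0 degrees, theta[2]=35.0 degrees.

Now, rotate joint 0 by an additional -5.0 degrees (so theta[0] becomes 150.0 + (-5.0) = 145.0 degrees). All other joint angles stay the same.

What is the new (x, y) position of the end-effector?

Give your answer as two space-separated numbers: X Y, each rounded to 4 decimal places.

Answer: 5.8224 -6.2928

Derivation:
joint[0] = (0.0000, 0.0000)  (base)
link 0: phi[0] = 145 = 145 deg
  cos(145 deg) = -0.8192, sin(145 deg) = 0.5736
  joint[1] = (0.0000, 0.0000) + 6.1 * (-0.8192, 0.5736) = (0.0000 + -4.9968, 0.0000 + 3.4988) = (-4.9968, 3.4988)
link 1: phi[1] = 145 + 155 = 300 deg
  cos(300 deg) = 0.5000, sin(300 deg) = -0.8660
  joint[2] = (-4.9968, 3.4988) + 7.5 * (0.5000, -0.8660) = (-4.9968 + 3.7500, 3.4988 + -6.4952) = (-1.2468, -2.9964)
link 2: phi[2] = 145 + 155 + 35 = 335 deg
  cos(335 deg) = 0.9063, sin(335 deg) = -0.4226
  joint[3] = (-1.2468, -2.9964) + 7.8 * (0.9063, -0.4226) = (-1.2468 + 7.0692, -2.9964 + -3.2964) = (5.8224, -6.2928)
End effector: (5.8224, -6.2928)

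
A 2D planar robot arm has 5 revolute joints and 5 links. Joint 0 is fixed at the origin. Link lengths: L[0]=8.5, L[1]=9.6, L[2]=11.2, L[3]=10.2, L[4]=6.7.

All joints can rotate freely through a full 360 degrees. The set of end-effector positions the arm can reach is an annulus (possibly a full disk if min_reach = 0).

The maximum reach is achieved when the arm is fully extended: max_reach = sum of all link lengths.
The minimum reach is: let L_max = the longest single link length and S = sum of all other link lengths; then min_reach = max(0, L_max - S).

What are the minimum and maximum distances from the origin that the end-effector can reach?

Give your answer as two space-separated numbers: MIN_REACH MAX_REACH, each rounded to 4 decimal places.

Link lengths: [8.5, 9.6, 11.2, 10.2, 6.7]
max_reach = 8.5 + 9.6 + 11.2 + 10.2 + 6.7 = 46.2
L_max = max([8.5, 9.6, 11.2, 10.2, 6.7]) = 11.2
S (sum of others) = 46.2 - 11.2 = 35
min_reach = max(0, 11.2 - 35) = max(0, -23.8) = 0

Answer: 0.0000 46.2000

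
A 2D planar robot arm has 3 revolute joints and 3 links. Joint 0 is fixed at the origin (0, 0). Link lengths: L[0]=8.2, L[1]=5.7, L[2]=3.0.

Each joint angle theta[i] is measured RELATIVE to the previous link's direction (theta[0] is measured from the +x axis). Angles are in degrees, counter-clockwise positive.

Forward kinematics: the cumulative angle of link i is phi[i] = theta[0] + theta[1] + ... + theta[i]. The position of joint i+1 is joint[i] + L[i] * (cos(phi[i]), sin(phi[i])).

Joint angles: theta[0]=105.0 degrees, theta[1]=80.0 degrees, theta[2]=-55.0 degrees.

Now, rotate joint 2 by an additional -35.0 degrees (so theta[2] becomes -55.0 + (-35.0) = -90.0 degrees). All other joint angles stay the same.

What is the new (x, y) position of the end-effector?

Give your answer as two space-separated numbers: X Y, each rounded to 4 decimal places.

Answer: -8.0621 10.4124

Derivation:
joint[0] = (0.0000, 0.0000)  (base)
link 0: phi[0] = 105 = 105 deg
  cos(105 deg) = -0.2588, sin(105 deg) = 0.9659
  joint[1] = (0.0000, 0.0000) + 8.2 * (-0.2588, 0.9659) = (0.0000 + -2.1223, 0.0000 + 7.9206) = (-2.1223, 7.9206)
link 1: phi[1] = 105 + 80 = 185 deg
  cos(185 deg) = -0.9962, sin(185 deg) = -0.0872
  joint[2] = (-2.1223, 7.9206) + 5.7 * (-0.9962, -0.0872) = (-2.1223 + -5.6783, 7.9206 + -0.4968) = (-7.8006, 7.4238)
link 2: phi[2] = 105 + 80 + -90 = 95 deg
  cos(95 deg) = -0.0872, sin(95 deg) = 0.9962
  joint[3] = (-7.8006, 7.4238) + 3 * (-0.0872, 0.9962) = (-7.8006 + -0.2615, 7.4238 + 2.9886) = (-8.0621, 10.4124)
End effector: (-8.0621, 10.4124)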